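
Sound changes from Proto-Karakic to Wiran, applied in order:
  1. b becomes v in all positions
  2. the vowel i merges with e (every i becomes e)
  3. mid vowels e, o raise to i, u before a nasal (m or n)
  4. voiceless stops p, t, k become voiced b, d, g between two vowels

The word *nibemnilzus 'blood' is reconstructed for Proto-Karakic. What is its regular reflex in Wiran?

nevimnelzus

Wiran: start from *nibemnilzus.
  rule 1 (unconditioned shift): nibemnilzus → nivemnilzus
  rule 2 (vowel merger): nivemnilzus → nevemnelzus
  rule 3 (pre-nasal raising): nevemnelzus → nevimnelzus
  rule 4: no change — nevimnelzus
  ⇒ Wiran nevimnelzus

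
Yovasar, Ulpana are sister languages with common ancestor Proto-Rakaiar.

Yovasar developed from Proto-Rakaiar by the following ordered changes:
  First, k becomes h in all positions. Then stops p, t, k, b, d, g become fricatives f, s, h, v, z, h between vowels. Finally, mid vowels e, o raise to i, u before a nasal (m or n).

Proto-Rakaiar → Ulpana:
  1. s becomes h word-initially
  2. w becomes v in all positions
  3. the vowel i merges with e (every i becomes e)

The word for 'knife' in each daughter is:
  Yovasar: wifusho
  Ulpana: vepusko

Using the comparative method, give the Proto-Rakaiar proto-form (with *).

Position 3: Yovasar has f, Ulpana has p. Ulpana preserves p here (none of its changes turn any other segment into p), so the proto-segment is *p.
Position 6: Yovasar has h, Ulpana has k. Ulpana preserves k here (none of its changes turn any other segment into k), so the proto-segment is *k.
Verify the candidate proto-form against each daughter:
Yovasar: *wipusko
  wipusko → wipusho   [unconditioned shift]
  wipusho → wifusho   [intervocalic lenition]
  wifusho (rule 3 does not apply)
  giving Yovasar wifusho.
Ulpana: start from *wipusko.
  rule 1: no change — wipusko
  rule 2 (unconditioned shift): wipusko → vipusko
  rule 3 (vowel merger): vipusko → vepusko
  ⇒ Ulpana vepusko
*wipusko is the unique common source.

*wipusko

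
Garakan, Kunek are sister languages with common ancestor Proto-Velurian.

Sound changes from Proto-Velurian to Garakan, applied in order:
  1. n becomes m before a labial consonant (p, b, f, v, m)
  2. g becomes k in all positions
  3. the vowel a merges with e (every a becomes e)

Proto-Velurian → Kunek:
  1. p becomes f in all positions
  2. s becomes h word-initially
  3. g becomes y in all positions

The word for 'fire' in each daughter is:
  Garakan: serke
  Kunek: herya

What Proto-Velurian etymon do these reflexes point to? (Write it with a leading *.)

*serga

Position 5: Garakan has e, Kunek has a. Kunek preserves a here (none of its changes turn any other segment into a), so the proto-segment is *a.
Position 4: Garakan has k, Kunek has y. Taking the neighbouring segments as reconstructed: Garakan k could go back to *k or *g; Kunek y could go back to *g or *y — the one source consistent with every daughter is *g.
Continuing position by position gives *serga; check it forward:
Garakan: start from *serga.
  rule 1: no change — serga
  rule 2 (unconditioned shift): serga → serka
  rule 3 (vowel merger): serka → serke
  ⇒ Garakan serke
Kunek: start from *serga.
  rule 1: no change — serga
  rule 2 (debuccalisation): serga → herga
  rule 3 (unconditioned shift): herga → herya
  ⇒ Kunek herya
No other proto-form is consistent with every reflex, so the reconstruction is *serga.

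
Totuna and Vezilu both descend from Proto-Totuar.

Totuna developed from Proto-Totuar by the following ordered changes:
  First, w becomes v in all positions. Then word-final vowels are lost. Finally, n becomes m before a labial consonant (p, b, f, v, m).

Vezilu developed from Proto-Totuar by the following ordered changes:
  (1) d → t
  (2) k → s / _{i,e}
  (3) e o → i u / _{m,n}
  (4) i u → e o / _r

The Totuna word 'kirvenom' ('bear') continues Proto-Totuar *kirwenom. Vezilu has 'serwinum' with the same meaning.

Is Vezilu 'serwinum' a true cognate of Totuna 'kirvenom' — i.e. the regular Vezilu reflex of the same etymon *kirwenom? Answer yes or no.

Derive the expected Vezilu reflex of *kirwenom:
Vezilu: start from *kirwenom.
  rule 1: no change — kirwenom
  rule 2 (palatalisation): kirwenom → sirwenom
  rule 3 (pre-nasal raising): sirwenom → sirwinum
  rule 4 (pre-rhotic lowering): sirwinum → serwinum
  ⇒ Vezilu serwinum
Vezilu 'serwinum' matches the regular reflex exactly, so the pair is cognate.

yes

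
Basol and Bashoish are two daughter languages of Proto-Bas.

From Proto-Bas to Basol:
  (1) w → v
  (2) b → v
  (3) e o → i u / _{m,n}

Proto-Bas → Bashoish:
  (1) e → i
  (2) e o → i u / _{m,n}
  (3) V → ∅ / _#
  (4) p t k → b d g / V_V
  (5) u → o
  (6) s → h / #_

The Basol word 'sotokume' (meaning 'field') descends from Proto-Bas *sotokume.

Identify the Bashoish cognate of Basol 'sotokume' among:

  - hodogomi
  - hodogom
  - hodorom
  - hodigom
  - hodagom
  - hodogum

hodogom

Bashoish: *sotokume
  sotokume → sotokumi   [vowel merger]
  sotokumi (rule 2 does not apply)
  sotokumi → sotokum   [apocope]
  sotokum → sodogum   [intervocalic voicing]
  sodogum → sodogom   [vowel merger]
  sodogom → hodogom   [debuccalisation]
  giving Bashoish hodogom.
The other candidates each miss or misapply at least one Bashoish change.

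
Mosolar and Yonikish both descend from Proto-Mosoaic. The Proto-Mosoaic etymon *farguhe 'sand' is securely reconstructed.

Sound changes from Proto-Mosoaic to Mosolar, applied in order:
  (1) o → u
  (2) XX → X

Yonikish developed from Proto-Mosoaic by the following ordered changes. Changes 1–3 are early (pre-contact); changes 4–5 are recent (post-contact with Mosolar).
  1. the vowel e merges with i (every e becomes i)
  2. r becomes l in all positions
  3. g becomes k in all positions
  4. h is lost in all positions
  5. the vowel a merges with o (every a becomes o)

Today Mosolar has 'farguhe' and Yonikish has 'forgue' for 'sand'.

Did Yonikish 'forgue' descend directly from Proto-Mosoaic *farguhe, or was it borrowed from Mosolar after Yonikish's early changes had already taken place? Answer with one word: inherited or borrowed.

borrowed

If inherited, *farguhe would pass through all of Yonikish's changes:
Yonikish: *farguhe
  farguhe → farguhi   [vowel merger]
  farguhi → falguhi   [unconditioned shift]
  falguhi → falkuhi   [unconditioned shift]
  falkuhi → falkui   [h-loss]
  falkui → folkui   [vowel merger]
  giving Yonikish folkui.
If borrowed from Mosolar 'farguhe' after the early changes, it would undergo only the recent ones:
  rule 4 (h-loss): farguhe → fargue
  rule 5 (vowel merger): fargue → forgue
  ⇒ as a loan: forgue
Yonikish 'forgue' matches the loan outcome 'forgue', not the inherited 'folkui' — it skipped the early Yonikish changes, so it was borrowed from Mosolar.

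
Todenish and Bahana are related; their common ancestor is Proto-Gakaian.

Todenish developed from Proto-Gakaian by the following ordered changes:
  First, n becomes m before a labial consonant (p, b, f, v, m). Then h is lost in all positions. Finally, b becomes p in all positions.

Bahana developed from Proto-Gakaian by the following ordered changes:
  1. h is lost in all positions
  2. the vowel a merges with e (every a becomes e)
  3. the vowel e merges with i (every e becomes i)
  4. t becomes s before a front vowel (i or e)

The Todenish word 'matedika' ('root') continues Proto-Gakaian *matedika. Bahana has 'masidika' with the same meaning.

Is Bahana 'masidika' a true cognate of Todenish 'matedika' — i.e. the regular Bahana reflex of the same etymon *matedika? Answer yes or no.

no

Derive the expected Bahana reflex of *matedika:
Bahana: start from *matedika.
  rule 1: no change — matedika
  rule 2 (vowel merger): matedika → metedike
  rule 3 (vowel merger): metedike → mitidiki
  rule 4 (palatalisation): mitidiki → misidiki
  ⇒ Bahana misidiki
The regular Bahana reflex would be 'misidiki', but the attested form is 'masidika'. The correspondence is irregular, so they are not cognates (the Bahana form has a different source).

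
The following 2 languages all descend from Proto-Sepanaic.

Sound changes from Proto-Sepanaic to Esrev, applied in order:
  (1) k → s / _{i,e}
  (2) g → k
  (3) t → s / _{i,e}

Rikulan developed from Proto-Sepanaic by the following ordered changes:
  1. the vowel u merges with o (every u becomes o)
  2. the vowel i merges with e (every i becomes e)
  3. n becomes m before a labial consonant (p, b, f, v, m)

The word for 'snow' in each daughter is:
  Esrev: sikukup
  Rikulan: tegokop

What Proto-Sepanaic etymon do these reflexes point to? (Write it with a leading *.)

Position 4: Esrev has u, Rikulan has o. Esrev preserves u here (none of its changes turn any other segment into u), so the proto-segment is *u.
Position 1: Esrev has s, Rikulan has t. Rikulan preserves t here (none of its changes turn any other segment into t), so the proto-segment is *t.
Position 3: Esrev has k, Rikulan has g. Rikulan preserves g here (none of its changes turn any other segment into g), so the proto-segment is *g.
Continuing position by position gives *tigukup; check it forward:
Esrev: *tigukup > tikukup > sikukup  (by unconditioned shift, palatalisation)
Rikulan: *tigukup
  tigukup → tigokop   [vowel merger]
  tigokop → tegokop   [vowel merger]
  tegokop (rule 3 does not apply)
  giving Rikulan tegokop.
No other proto-form is consistent with every reflex, so the reconstruction is *tigukup.

*tigukup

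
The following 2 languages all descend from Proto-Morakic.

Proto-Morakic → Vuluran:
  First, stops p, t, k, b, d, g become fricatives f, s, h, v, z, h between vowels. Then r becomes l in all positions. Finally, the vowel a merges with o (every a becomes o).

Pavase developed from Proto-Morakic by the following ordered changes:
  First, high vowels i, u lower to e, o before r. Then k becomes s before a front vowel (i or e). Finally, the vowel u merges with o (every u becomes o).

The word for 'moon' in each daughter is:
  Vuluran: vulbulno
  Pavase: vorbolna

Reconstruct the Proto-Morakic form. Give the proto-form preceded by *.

*vurbulna

Position 8: Vuluran has o, Pavase has a. Pavase preserves a here (none of its changes turn any other segment into a), so the proto-segment is *a.
Position 2: Vuluran has u, Pavase has o. Vuluran preserves u here (none of its changes turn any other segment into u), so the proto-segment is *u.
Position 3: Vuluran has l, Pavase has r. Pavase preserves r here (none of its changes turn any other segment into r), so the proto-segment is *r.
Verify the candidate proto-form against each daughter:
Vuluran: *vurbulna
  vurbulna (rule 1 does not apply)
  vurbulna → vulbulna   [unconditioned shift]
  vulbulna → vulbulno   [vowel merger]
  giving Vuluran vulbulno.
Pavase: start from *vurbulna.
  rule 1 (pre-rhotic lowering): vurbulna → vorbulna
  rule 2: no change — vorbulna
  rule 3 (vowel merger): vorbulna → vorbolna
  ⇒ Pavase vorbolna
*vurbulna is the unique common source.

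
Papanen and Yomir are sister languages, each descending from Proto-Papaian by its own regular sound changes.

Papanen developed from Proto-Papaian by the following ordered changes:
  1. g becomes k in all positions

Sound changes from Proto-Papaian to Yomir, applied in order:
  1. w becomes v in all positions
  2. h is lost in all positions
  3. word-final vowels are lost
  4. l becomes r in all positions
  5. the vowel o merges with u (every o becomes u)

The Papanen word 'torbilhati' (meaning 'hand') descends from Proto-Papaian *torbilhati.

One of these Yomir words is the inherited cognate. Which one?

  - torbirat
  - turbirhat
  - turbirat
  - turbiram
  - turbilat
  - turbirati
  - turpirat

turbirat

Yomir: start from *torbilhati.
  rule 1: no change — torbilhati
  rule 2 (h-loss): torbilhati → torbilati
  rule 3 (apocope): torbilati → torbilat
  rule 4 (unconditioned shift): torbilat → torbirat
  rule 5 (vowel merger): torbirat → turbirat
  ⇒ Yomir turbirat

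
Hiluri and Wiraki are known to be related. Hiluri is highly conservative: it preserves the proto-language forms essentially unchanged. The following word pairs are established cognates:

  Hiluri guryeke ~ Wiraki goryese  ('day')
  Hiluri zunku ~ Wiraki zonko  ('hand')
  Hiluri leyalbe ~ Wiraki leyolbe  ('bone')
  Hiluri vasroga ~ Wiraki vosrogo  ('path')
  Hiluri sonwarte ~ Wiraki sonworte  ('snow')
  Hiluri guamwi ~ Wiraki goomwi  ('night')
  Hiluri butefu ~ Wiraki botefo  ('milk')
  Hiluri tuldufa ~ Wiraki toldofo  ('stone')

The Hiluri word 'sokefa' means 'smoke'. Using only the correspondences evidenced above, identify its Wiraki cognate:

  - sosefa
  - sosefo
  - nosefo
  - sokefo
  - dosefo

guryeke ~ goryese — Hiluri k corresponds to Wiraki s between vowels (before a front vowel).
vasroga ~ vosrogo, tuldufa ~ toldofo — Hiluri a corresponds to Wiraki o word-finally.
Applying these to Hiluri 'sokefa':
  sokefa → sosefa   (k→s between vowels (before a front vowel))
  sosefa → sosefo   (a→o word-finally)
So the Wiraki cognate is 'sosefo'.

sosefo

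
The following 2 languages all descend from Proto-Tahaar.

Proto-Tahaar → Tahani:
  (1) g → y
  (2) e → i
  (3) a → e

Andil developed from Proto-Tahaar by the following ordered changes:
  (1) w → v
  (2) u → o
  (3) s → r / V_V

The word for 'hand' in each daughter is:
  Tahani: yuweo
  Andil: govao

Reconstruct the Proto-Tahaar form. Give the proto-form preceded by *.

Position 1: Tahani has y, Andil has g. Andil preserves g here (none of its changes turn any other segment into g), so the proto-segment is *g.
Position 2: Tahani has u, Andil has o. Tahani preserves u here (none of its changes turn any other segment into u), so the proto-segment is *u.
Continuing position by position gives *guwao; check it forward:
Tahani: start from *guwao.
  rule 1 (unconditioned shift): guwao → yuwao
  rule 2: no change — yuwao
  rule 3 (vowel merger): yuwao → yuweo
  ⇒ Tahani yuweo
Andil: *guwao > guvao > govao  (by unconditioned shift, vowel merger)
*guwao is the unique common source.

*guwao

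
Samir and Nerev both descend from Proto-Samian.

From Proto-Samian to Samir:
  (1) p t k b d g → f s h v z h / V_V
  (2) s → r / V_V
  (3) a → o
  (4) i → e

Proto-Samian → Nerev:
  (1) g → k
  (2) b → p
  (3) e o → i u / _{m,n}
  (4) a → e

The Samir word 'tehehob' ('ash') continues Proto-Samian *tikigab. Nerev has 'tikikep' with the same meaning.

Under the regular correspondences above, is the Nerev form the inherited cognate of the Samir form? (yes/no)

Derive the expected Nerev reflex of *tikigab:
Nerev: start from *tikigab.
  rule 1 (unconditioned shift): tikigab → tikikab
  rule 2 (unconditioned shift): tikikab → tikikap
  rule 3: no change — tikikap
  rule 4 (vowel merger): tikikap → tikikep
  ⇒ Nerev tikikep
Nerev 'tikikep' matches the regular reflex exactly, so the pair is cognate.

yes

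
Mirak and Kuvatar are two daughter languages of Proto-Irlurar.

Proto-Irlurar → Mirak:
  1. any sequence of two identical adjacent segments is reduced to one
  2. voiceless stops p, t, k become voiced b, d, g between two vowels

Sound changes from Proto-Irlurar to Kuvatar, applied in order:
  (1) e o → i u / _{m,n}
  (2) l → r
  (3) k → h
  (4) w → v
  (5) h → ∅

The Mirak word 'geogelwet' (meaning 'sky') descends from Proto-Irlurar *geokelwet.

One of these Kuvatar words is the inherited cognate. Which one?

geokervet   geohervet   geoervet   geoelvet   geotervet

geoervet

Kuvatar: *geokelwet > geokerwet > geoherwet > geohervet > geoervet  (by unconditioned shift, unconditioned shift, unconditioned shift, h-loss)
Only 'geoervet' matches the regular Kuvatar development of *geokelwet.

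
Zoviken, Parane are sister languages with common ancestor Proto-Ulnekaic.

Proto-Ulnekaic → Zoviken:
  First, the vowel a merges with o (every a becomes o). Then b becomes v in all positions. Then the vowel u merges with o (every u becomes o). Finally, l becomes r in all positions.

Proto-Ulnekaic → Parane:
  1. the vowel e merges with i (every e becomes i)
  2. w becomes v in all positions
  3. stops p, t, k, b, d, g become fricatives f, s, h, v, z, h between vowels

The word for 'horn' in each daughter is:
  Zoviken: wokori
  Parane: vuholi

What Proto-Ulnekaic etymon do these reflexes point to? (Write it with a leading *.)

Position 1: Zoviken has w, Parane has v. Zoviken preserves w here (none of its changes turn any other segment into w), so the proto-segment is *w.
Position 3: Zoviken has k, Parane has h. Zoviken preserves k here (none of its changes turn any other segment into k), so the proto-segment is *k.
Position 5: Zoviken has r, Parane has l. Parane preserves l here (none of its changes turn any other segment into l), so the proto-segment is *l.
Continuing position by position gives *wukoli; check it forward:
Zoviken: *wukoli > wokoli > wokori  (by vowel merger, unconditioned shift)
Parane: *wukoli
  wukoli (rule 1 does not apply)
  wukoli → vukoli   [unconditioned shift]
  vukoli → vuholi   [intervocalic lenition]
  giving Parane vuholi.
*wukoli is the unique common source.

*wukoli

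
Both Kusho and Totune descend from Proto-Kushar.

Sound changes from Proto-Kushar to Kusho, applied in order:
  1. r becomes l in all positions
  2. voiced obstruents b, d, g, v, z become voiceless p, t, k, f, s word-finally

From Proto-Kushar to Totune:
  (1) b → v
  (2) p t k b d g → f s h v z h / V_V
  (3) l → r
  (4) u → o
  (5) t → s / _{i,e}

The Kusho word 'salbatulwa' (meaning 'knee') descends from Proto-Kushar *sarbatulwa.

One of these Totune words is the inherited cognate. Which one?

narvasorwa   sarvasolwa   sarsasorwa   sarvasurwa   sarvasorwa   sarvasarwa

Totune: *sarbatulwa
  sarbatulwa → sarvatulwa   [unconditioned shift]
  sarvatulwa → sarvasulwa   [intervocalic lenition]
  sarvasulwa → sarvasurwa   [unconditioned shift]
  sarvasurwa → sarvasorwa   [vowel merger]
  sarvasorwa (rule 5 does not apply)
  giving Totune sarvasorwa.
The other candidates each miss or misapply at least one Totune change.

sarvasorwa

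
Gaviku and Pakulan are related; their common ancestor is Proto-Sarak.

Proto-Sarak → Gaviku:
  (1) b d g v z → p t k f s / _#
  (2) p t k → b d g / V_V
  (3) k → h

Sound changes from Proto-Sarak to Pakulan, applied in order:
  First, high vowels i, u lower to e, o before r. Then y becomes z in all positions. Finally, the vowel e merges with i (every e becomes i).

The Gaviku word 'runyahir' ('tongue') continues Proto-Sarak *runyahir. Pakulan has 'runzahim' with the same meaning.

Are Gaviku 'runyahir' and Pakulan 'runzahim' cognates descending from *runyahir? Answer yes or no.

Derive the expected Pakulan reflex of *runyahir:
Pakulan: start from *runyahir.
  rule 1 (pre-rhotic lowering): runyahir → runyaher
  rule 2 (unconditioned shift): runyaher → runzaher
  rule 3 (vowel merger): runzaher → runzahir
  ⇒ Pakulan runzahir
The regular Pakulan reflex would be 'runzahir', but the attested form is 'runzahim'. The correspondence is irregular, so they are not cognates (the Pakulan form has a different source).

no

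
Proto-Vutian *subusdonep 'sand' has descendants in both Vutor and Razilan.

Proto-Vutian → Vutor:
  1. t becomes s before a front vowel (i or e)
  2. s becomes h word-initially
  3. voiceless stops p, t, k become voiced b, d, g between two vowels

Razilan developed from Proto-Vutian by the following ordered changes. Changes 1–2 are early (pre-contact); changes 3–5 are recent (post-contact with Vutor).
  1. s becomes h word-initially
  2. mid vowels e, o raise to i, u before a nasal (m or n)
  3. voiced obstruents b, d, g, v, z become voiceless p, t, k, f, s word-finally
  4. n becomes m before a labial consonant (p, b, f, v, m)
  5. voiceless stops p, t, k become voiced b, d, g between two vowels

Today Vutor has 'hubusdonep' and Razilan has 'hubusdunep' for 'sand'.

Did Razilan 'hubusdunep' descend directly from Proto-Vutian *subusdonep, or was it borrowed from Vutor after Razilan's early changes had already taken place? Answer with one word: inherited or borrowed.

If inherited, *subusdonep would pass through all of Razilan's changes:
Razilan: *subusdonep
  subusdonep → hubusdonep   [debuccalisation]
  hubusdonep → hubusdunep   [pre-nasal raising]
  hubusdunep (rule 3 does not apply)
  hubusdunep (rule 4 does not apply)
  hubusdunep (rule 5 does not apply)
  giving Razilan hubusdunep.
If borrowed from Vutor 'hubusdonep' after the early changes, it would undergo only the recent ones:
  rule 3 (final devoicing): no change (hubusdonep)
  rule 4 (nasal place assimilation): no change (hubusdonep)
  rule 5 (intervocalic voicing): no change (hubusdonep)
  ⇒ as a loan: hubusdonep
Razilan 'hubusdunep' matches the inherited outcome exactly, so it is an inherited cognate, not a loan.

inherited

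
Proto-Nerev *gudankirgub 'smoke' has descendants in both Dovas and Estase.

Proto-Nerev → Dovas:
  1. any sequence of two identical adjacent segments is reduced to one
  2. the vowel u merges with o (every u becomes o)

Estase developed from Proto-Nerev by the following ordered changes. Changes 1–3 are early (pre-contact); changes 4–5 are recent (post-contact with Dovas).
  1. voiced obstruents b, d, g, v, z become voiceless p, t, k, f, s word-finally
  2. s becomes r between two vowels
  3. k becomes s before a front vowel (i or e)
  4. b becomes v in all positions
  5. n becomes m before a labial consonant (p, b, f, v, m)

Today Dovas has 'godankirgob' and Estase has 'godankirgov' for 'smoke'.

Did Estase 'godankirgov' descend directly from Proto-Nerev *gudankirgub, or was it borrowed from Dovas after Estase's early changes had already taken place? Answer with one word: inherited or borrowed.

borrowed

If inherited, *gudankirgub would pass through all of Estase's changes:
Estase: *gudankirgub
  gudankirgub → gudankirgup   [final devoicing]
  gudankirgup (rule 2 does not apply)
  gudankirgup → gudansirgup   [palatalisation]
  gudansirgup (rule 4 does not apply)
  gudansirgup (rule 5 does not apply)
  giving Estase gudansirgup.
If borrowed from Dovas 'godankirgob' after the early changes, it would undergo only the recent ones:
  rule 4 (unconditioned shift): godankirgob → godankirgov
  rule 5 (nasal place assimilation): no change (godankirgov)
  ⇒ as a loan: godankirgov
Estase 'godankirgov' matches the loan outcome 'godankirgov', not the inherited 'gudansirgup' — it skipped the early Estase changes, so it was borrowed from Dovas.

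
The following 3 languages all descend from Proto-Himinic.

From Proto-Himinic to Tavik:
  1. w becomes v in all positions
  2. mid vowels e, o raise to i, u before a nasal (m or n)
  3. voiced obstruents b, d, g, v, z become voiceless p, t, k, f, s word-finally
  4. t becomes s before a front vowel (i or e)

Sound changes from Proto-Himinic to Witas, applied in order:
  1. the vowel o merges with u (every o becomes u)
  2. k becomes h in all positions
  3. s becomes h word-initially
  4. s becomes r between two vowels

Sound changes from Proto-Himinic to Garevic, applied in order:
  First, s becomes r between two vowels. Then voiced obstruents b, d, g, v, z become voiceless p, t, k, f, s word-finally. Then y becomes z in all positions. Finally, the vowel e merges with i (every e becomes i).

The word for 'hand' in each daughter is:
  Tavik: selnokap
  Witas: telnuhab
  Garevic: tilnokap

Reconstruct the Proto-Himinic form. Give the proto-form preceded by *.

*telnokab

Position 5: Tavik has o, Witas has u, Garevic has o. Tavik preserves o here (none of its changes turn any other segment into o), so the proto-segment is *o.
Position 2: Tavik has e, Witas has e, Garevic has i. Tavik preserves e here (none of its changes turn any other segment into e), so the proto-segment is *e.
Position 6: Tavik has k, Witas has h, Garevic has k. Taking the neighbouring segments as reconstructed: Tavik k can only go back to *k; Witas h could go back to *k or *h; Garevic k can only go back to *k — the one source consistent with every daughter is *k.
Verify the candidate proto-form against each daughter:
Tavik: *telnokab > telnokap > selnokap  (by final devoicing, palatalisation)
Witas: start from *telnokab.
  rule 1 (vowel merger): telnokab → telnukab
  rule 2 (unconditioned shift): telnukab → telnuhab
  rule 3: no change — telnuhab
  rule 4: no change — telnuhab
  ⇒ Witas telnuhab
Garevic: start from *telnokab.
  rule 1: no change — telnokab
  rule 2 (final devoicing): telnokab → telnokap
  rule 3: no change — telnokap
  rule 4 (vowel merger): telnokap → tilnokap
  ⇒ Garevic tilnokap
Only *telnokab yields all of Tavik selnokap, Witas telnuhab, Garevic tilnokap.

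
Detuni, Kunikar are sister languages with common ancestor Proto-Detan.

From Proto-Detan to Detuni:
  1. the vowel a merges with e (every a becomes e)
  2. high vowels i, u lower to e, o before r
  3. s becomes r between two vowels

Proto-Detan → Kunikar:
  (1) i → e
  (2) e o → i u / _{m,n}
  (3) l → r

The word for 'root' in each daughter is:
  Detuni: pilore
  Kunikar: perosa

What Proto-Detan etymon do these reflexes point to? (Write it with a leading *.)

*pilosa

Position 5: Detuni has r, Kunikar has s. Kunikar preserves s here (none of its changes turn any other segment into s), so the proto-segment is *s.
Position 3: Detuni has l, Kunikar has r. Detuni preserves l here (none of its changes turn any other segment into l), so the proto-segment is *l.
This points to *pilosa. Verify forward in each daughter:
Detuni: *pilosa
  pilosa → pilose   [vowel merger]
  pilose (rule 2 does not apply)
  pilose → pilore   [rhotacism]
  giving Detuni pilore.
Kunikar: *pilosa
  pilosa → pelosa   [vowel merger]
  pelosa (rule 2 does not apply)
  pelosa → perosa   [unconditioned shift]
  giving Kunikar perosa.
No other proto-form is consistent with every reflex, so the reconstruction is *pilosa.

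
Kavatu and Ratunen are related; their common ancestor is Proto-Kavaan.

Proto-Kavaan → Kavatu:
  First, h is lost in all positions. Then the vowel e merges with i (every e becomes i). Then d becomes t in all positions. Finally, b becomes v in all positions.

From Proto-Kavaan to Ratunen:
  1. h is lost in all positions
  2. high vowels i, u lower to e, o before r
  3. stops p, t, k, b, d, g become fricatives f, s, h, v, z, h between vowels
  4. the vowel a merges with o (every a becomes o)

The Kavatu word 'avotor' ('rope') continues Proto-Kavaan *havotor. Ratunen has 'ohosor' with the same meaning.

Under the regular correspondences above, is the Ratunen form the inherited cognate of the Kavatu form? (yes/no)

no

Derive the expected Ratunen reflex of *havotor:
Ratunen: *havotor > avotor > avosor > ovosor  (by h-loss, intervocalic lenition, vowel merger)
The regular Ratunen reflex would be 'ovosor', but the attested form is 'ohosor'. The correspondence is irregular, so they are not cognates (the Ratunen form has a different source).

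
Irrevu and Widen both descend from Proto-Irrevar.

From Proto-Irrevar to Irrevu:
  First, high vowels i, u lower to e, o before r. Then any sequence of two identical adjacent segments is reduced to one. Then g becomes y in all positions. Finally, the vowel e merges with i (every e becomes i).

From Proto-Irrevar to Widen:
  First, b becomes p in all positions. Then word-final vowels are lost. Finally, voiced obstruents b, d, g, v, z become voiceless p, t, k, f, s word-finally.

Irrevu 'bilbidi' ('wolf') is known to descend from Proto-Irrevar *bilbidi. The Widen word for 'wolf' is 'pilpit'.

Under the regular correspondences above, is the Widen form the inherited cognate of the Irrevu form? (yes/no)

Derive the expected Widen reflex of *bilbidi:
Widen: *bilbidi
  bilbidi → pilpidi   [unconditioned shift]
  pilpidi → pilpid   [apocope]
  pilpid → pilpit   [final devoicing]
  giving Widen pilpit.
Widen 'pilpit' matches the regular reflex exactly, so the pair is cognate.

yes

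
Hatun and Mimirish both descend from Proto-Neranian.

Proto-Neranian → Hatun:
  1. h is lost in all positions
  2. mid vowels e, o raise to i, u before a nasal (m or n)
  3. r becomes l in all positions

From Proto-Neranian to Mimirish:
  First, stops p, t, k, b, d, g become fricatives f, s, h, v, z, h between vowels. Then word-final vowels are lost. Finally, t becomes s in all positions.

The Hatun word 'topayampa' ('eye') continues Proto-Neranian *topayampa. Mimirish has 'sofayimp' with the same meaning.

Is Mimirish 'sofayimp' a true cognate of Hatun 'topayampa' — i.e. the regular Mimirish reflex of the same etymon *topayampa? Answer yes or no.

no

Derive the expected Mimirish reflex of *topayampa:
Mimirish: start from *topayampa.
  rule 1 (intervocalic lenition): topayampa → tofayampa
  rule 2 (apocope): tofayampa → tofayamp
  rule 3 (unconditioned shift): tofayamp → sofayamp
  ⇒ Mimirish sofayamp
The regular Mimirish reflex would be 'sofayamp', but the attested form is 'sofayimp'. The correspondence is irregular, so they are not cognates (the Mimirish form has a different source).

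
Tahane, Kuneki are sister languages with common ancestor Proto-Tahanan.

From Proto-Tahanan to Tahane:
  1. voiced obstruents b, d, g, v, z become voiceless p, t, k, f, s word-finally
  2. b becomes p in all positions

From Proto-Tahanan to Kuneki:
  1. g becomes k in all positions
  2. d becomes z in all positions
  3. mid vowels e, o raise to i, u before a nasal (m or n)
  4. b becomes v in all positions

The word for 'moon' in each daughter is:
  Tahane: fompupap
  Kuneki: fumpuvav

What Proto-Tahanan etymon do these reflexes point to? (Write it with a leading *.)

Position 2: Tahane has o, Kuneki has u. Tahane preserves o here (none of its changes turn any other segment into o), so the proto-segment is *o.
Position 8: Tahane has p, Kuneki has v. Taking the neighbouring segments as reconstructed: Tahane p could go back to *p or *b; Kuneki v could go back to *b or *v — the one source consistent with every daughter is *b.
Verify the candidate proto-form against each daughter:
Tahane: *fompubab > fompubap > fompupap  (by final devoicing, unconditioned shift)
Kuneki: start from *fompubab.
  rule 1: no change — fompubab
  rule 2: no change — fompubab
  rule 3 (pre-nasal raising): fompubab → fumpubab
  rule 4 (unconditioned shift): fumpubab → fumpuvav
  ⇒ Kuneki fumpuvav
Only *fompubab yields all of Tahane fompupap, Kuneki fumpuvav.

*fompubab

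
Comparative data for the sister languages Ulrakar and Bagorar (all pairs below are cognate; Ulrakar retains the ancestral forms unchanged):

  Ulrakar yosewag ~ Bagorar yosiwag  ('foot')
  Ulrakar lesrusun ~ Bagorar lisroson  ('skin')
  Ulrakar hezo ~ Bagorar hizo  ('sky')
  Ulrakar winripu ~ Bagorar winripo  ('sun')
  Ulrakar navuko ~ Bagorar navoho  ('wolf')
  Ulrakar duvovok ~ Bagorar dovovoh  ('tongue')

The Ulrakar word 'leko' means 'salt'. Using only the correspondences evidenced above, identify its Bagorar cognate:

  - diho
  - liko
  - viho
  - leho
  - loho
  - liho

liho

yosewag ~ yosiwag, lesrusun ~ lisroson — Ulrakar e corresponds to Bagorar i after a consonant, before a consonant other than r, m, n, p, b, f, v.
navuko ~ navoho — Ulrakar k corresponds to Bagorar h between vowels (before a back vowel).
Applying these to Ulrakar 'leko':
  leko → liko   (e→i after a consonant, before a consonant other than r, m, n, p, b, f, v)
  liko → liho   (k→h between vowels (before a back vowel))
So the Bagorar cognate is 'liho'.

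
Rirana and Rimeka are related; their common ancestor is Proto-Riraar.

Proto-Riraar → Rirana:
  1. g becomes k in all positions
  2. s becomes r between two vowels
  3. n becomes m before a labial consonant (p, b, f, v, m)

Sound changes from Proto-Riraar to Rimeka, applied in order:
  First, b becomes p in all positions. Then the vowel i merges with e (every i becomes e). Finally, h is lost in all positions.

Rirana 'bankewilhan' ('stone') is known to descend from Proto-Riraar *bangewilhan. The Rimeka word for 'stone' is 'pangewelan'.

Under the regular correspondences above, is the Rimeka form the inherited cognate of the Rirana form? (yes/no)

Derive the expected Rimeka reflex of *bangewilhan:
Rimeka: *bangewilhan > pangewilhan > pangewelhan > pangewelan  (by unconditioned shift, vowel merger, h-loss)
Rimeka 'pangewelan' matches the regular reflex exactly, so the pair is cognate.

yes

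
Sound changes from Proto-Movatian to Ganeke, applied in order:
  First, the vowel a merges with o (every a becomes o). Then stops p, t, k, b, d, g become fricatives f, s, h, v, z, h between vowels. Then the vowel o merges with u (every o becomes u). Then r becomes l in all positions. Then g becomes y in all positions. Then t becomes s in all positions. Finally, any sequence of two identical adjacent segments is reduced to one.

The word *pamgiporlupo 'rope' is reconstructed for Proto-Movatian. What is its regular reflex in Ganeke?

pumyifulufu

Ganeke: *pamgiporlupo
  pamgiporlupo → pomgiporlupo   [vowel merger]
  pomgiporlupo → pomgiforlufo   [intervocalic lenition]
  pomgiforlufo → pumgifurlufu   [vowel merger]
  pumgifurlufu → pumgifullufu   [unconditioned shift]
  pumgifullufu → pumyifullufu   [unconditioned shift]
  pumyifullufu (rule 6 does not apply)
  pumyifullufu → pumyifulufu   [degemination]
  giving Ganeke pumyifulufu.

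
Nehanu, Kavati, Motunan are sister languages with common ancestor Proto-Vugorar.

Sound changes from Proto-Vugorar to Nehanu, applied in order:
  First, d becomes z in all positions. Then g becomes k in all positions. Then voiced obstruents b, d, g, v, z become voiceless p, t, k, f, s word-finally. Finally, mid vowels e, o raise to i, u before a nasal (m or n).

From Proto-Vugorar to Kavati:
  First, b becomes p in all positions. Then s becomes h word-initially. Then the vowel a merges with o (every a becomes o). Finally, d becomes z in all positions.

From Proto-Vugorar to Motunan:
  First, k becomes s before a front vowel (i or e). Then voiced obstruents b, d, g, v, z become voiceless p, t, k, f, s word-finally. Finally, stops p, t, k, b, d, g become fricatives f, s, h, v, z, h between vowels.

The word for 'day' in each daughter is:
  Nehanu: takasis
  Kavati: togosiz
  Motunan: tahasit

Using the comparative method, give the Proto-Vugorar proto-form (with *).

Position 4: Nehanu has a, Kavati has o, Motunan has a. Nehanu preserves a here (none of its changes turn any other segment into a), so the proto-segment is *a.
Position 7: Nehanu has s, Kavati has z, Motunan has t. Taking the neighbouring segments as reconstructed: Nehanu s could go back to *d or *s or *z; Kavati z could go back to *d or *z; Motunan t could go back to *t or *d — the one source consistent with every daughter is *d.
Verify the candidate proto-form against each daughter:
Nehanu: start from *tagasid.
  rule 1 (unconditioned shift): tagasid → tagasiz
  rule 2 (unconditioned shift): tagasiz → takasiz
  rule 3 (final devoicing): takasiz → takasis
  rule 4: no change — takasis
  ⇒ Nehanu takasis
Kavati: *tagasid
  tagasid (rule 1 does not apply)
  tagasid (rule 2 does not apply)
  tagasid → togosid   [vowel merger]
  togosid → togosiz   [unconditioned shift]
  giving Kavati togosiz.
Motunan: *tagasid > tagasit > tahasit  (by final devoicing, intervocalic lenition)
No other proto-form is consistent with every reflex, so the reconstruction is *tagasid.

*tagasid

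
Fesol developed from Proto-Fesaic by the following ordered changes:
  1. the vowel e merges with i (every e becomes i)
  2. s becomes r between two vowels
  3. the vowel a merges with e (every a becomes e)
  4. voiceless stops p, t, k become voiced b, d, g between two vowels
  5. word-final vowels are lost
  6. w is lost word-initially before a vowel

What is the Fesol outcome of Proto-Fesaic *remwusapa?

Fesol: *remwusapa
  remwusapa → rimwusapa   [vowel merger]
  rimwusapa → rimwurapa   [rhotacism]
  rimwurapa → rimwurepe   [vowel merger]
  rimwurepe → rimwurebe   [intervocalic voicing]
  rimwurebe → rimwureb   [apocope]
  rimwureb (rule 6 does not apply)
  giving Fesol rimwureb.

rimwureb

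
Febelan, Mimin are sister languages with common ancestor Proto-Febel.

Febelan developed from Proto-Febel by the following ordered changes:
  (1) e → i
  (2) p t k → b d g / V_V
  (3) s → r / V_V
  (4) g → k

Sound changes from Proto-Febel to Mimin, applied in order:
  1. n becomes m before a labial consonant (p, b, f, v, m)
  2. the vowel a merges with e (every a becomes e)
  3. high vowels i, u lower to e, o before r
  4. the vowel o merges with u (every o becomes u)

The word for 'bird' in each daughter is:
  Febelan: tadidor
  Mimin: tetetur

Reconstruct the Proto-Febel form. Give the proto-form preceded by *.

Position 6: Febelan has o, Mimin has u. Febelan preserves o here (none of its changes turn any other segment into o), so the proto-segment is *o.
Position 4: Febelan has i, Mimin has e. Taking the neighbouring segments as reconstructed: Febelan i could go back to *e or *i; Mimin e could go back to *a or *e — the one source consistent with every daughter is *e.
Continuing position by position gives *tatetor; check it forward:
Febelan: start from *tatetor.
  rule 1 (vowel merger): tatetor → tatitor
  rule 2 (intervocalic voicing): tatitor → tadidor
  rule 3: no change — tadidor
  rule 4: no change — tadidor
  ⇒ Febelan tadidor
Mimin: *tatetor
  tatetor (rule 1 does not apply)
  tatetor → tetetor   [vowel merger]
  tetetor (rule 3 does not apply)
  tetetor → tetetur   [vowel merger]
  giving Mimin tetetur.
*tatetor is the unique common source.

*tatetor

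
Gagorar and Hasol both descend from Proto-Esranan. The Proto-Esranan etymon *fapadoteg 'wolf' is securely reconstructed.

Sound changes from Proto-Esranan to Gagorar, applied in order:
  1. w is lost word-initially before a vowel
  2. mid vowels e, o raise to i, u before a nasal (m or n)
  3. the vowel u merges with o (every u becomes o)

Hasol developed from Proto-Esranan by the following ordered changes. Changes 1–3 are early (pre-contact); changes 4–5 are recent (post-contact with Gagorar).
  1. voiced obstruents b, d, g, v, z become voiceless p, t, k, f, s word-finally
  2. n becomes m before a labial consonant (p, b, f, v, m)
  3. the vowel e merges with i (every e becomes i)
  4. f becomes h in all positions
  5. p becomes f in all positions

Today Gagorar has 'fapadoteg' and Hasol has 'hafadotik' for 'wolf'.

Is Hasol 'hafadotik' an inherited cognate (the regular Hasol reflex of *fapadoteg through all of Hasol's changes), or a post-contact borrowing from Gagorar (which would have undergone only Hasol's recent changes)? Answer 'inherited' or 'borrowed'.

If inherited, *fapadoteg would pass through all of Hasol's changes:
Hasol: start from *fapadoteg.
  rule 1 (final devoicing): fapadoteg → fapadotek
  rule 2: no change — fapadotek
  rule 3 (vowel merger): fapadotek → fapadotik
  rule 4 (unconditioned shift): fapadotik → hapadotik
  rule 5 (unconditioned shift): hapadotik → hafadotik
  ⇒ Hasol hafadotik
If borrowed from Gagorar 'fapadoteg' after the early changes, it would undergo only the recent ones:
  rule 4 (unconditioned shift): fapadoteg → hapadoteg
  rule 5 (unconditioned shift): hapadoteg → hafadoteg
  ⇒ as a loan: hafadoteg
Hasol 'hafadotik' matches the inherited outcome exactly, so it is an inherited cognate, not a loan.

inherited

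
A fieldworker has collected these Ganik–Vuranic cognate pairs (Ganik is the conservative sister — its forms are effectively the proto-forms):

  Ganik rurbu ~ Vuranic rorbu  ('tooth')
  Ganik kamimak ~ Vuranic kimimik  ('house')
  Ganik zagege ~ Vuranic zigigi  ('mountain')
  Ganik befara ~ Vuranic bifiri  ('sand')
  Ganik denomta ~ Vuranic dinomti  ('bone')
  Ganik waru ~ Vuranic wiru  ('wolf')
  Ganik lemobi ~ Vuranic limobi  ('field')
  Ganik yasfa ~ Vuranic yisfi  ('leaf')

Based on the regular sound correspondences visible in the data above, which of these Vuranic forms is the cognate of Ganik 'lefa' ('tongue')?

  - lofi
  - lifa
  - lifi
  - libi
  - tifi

lifi

befara ~ bifiri — Ganik e corresponds to Vuranic i after a consonant, before a labial obstruent.
befara ~ bifiri, denomta ~ dinomti — Ganik a corresponds to Vuranic i word-finally.
Applying these to Ganik 'lefa':
  lefa → lifa   (e→i after a consonant, before a labial obstruent)
  lifa → lifi   (a→i word-finally)
So the Vuranic cognate is 'lifi'.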